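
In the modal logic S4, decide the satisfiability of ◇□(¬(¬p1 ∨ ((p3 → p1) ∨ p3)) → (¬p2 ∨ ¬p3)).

Satisfiable

1. ◇□(¬(¬p1 ∨ ((p3 → p1) ∨ p3)) → (¬p2 ∨ ¬p3)), u
2. □(¬(¬p1 ∨ ((p3 → p1) ∨ p3)) → (¬p2 ∨ ¬p3)), v
3. ¬(¬p1 ∨ ((p3 → p1) ∨ p3)) → (¬p2 ∨ ¬p3), v
4. ¬p2 ∨ ¬p3, v
5. ¬p3, v
Accessibility: uRu, uRv, vRv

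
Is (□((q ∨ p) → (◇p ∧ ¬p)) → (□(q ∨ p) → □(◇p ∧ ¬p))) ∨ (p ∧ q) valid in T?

Tableau for the negation ¬((□((q ∨ p) → (◇p ∧ ¬p)) → (□(q ∨ p) → □(◇p ∧ ¬p))) ∨ (p ∧ q)):
1. ¬((□((q ∨ p) → (◇p ∧ ¬p)) → (□(q ∨ p) → □(◇p ∧ ¬p))) ∨ (p ∧ q)), w0
2. ¬(□((q ∨ p) → (◇p ∧ ¬p)) → (□(q ∨ p) → □(◇p ∧ ¬p))), w0   [¬∨-rule on 1]
3. ¬(p ∧ q), w0   [¬∨-rule on 1]
4. □((q ∨ p) → (◇p ∧ ¬p)), w0   [¬→-rule on 2]
5. ¬(□(q ∨ p) → □(◇p ∧ ¬p)), w0   [¬→-rule on 2]
6. □(q ∨ p), w0   [¬→-rule on 5]
7. ¬□(◇p ∧ ¬p), w0   [¬→-rule on 5]
8. (q ∨ p) → (◇p ∧ ¬p), w0   [□-rule on 4 via w0Rw0]
9. q ∨ p, w0   [□-rule on 6 via w0Rw0]
10. ¬p, w0   [¬∧-rule on 3 (branches; this branch)]
11. ◇p ∧ ¬p, w0   [→-rule on 8 (branches; this branch)]
12. ◇p, w0   [∧-rule on 11]
13. q, w0   [∨-rule on 9 (branches; this branch)]
14. ¬(◇p ∧ ¬p), w1   [¬□-rule on 7: fresh world w1, w0Rw1]
15. (q ∨ p) → (◇p ∧ ¬p), w1   [□-rule on 4 via w0Rw1]
16. q ∨ p, w1   [□-rule on 6 via w0Rw1]
17. ¬◇p, w1   [¬∧-rule on 14 (branches; this branch)]
18. ¬p, w1   [¬◇-rule on 17 via w1Rw1]
19. ◇p ∧ ¬p, w1   [→-rule on 15 (branches; this branch)]
20. ◇p, w1   [∧-rule on 19]
21. q, w1   [∨-rule on 16 (branches; this branch)]
22. p, w2   [◇-rule on 12: fresh world w2, w0Rw2]
23. (q ∨ p) → (◇p ∧ ¬p), w2   [□-rule on 4 via w0Rw2]
24. q ∨ p, w2   [□-rule on 6 via w0Rw2]
25. ◇p ∧ ¬p, w2   [→-rule on 23 (branches; this branch)]
26. ◇p, w2   [∧-rule on 25]
27. ¬p, w2   [∧-rule on 25]
Accessibility: w0Rw0, w0Rw1, w0Rw2, w1Rw1, w2Rw2
Branch closes: p and ¬p both at w2.
Every branch of the negation's tableau closes; the branch above is one of them.

Valid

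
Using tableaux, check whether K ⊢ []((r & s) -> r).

Tableau for the negation ~[]((r & s) -> r):
1. ~[]((r & s) -> r), u
2. ~((r & s) -> r), v   [~[]-rule on 1: fresh world v, uRv]
3. r & s, v   [~->-rule on 2]
4. ~r, v   [~->-rule on 2]
5. r, v   [&-rule on 3]
6. s, v   [&-rule on 3]
Accessibility: uRv
Branch closes: r and ~r both at v.
All branches of the negation close; one closing branch shown above.

Yes, valid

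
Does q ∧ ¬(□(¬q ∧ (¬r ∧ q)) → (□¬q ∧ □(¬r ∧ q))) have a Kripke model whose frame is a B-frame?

1. q ∧ ¬(□(¬q ∧ (¬r ∧ q)) → (□¬q ∧ □(¬r ∧ q))), u
2. q, u
3. ¬(□(¬q ∧ (¬r ∧ q)) → (□¬q ∧ □(¬r ∧ q))), u
4. □(¬q ∧ (¬r ∧ q)), u
5. ¬(□¬q ∧ □(¬r ∧ q)), u
6. ¬q ∧ (¬r ∧ q), u
7. ¬q, u
8. ¬r ∧ q, u
Accessibility: uRu
Branch closes: q and ¬q both at u.
All branches of the tableau close; one closing branch shown above.

Unsatisfiable (every branch closes)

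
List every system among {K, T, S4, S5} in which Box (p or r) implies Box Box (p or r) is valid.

T-tableau for the negation not (Box (p or r) implies Box Box (p or r)):
1. not (Box (p or r) implies Box Box (p or r)), 0
2. Box (p or r), 0   [neg-implies-rule on 1]
3. not Box Box (p or r), 0   [neg-implies-rule on 1]
4. p or r, 0   [Box-rule on 2 via 0R0]
5. r, 0   [or-rule on 4 (branches; this branch)]
6. not Box (p or r), 1   [neg-Box-rule on 3: fresh world 1, 0R1]
7. p or r, 1   [Box-rule on 2 via 0R1]
8. r, 1   [or-rule on 7 (branches; this branch)]
9. not (p or r), 2   [neg-Box-rule on 6: fresh world 2, 1R2]
10. not p, 2   [neg-or-rule on 9]
11. not r, 2   [neg-or-rule on 9]
Accessibility: 0R0, 0R1, 1R1, 1R2, 2R2
Complete open branch: countermodel on a T-frame, so not valid in T, nor in K (the same frame is also a K-frame).
S4-tableau for the negation not (Box (p or r) implies Box Box (p or r)):
1. not (Box (p or r) implies Box Box (p or r)), 0
2. Box (p or r), 0   [neg-implies-rule on 1]
3. not Box Box (p or r), 0   [neg-implies-rule on 1]
4. p or r, 0   [Box-rule on 2 via 0R0]
5. r, 0   [or-rule on 4 (branches; this branch)]
6. not Box (p or r), 1   [neg-Box-rule on 3: fresh world 1, 0R1]
7. p or r, 1   [Box-rule on 2 via 0R1]
8. r, 1   [or-rule on 7 (branches; this branch)]
9. not (p or r), 2   [neg-Box-rule on 6: fresh world 2, 1R2]
10. not p, 2   [neg-or-rule on 9]
11. not r, 2   [neg-or-rule on 9]
12. p or r, 2   [Box-rule on 2 via 0R2]
13. r, 2   [or-rule on 12 (branches; this branch)]
Accessibility: 0R0, 0R1, 0R2, 1R1, 1R2, 2R2
Branch closes: r and not r both at 2.
Every branch closes (one shown): valid in S4, hence also in S5 (every theorem of S4 is a theorem of S5).

S4, S5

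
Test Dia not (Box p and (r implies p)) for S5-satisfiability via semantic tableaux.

Satisfiable (open branch found)

1. Dia not (Box p and (r implies p)), u
2. not (Box p and (r implies p)), v   [Dia-rule on 1: fresh world v, uRv]
3. not (r implies p), v   [neg-and-rule on 2 (branches; this branch)]
4. r, v   [neg-implies-rule on 3]
5. not p, v   [neg-implies-rule on 3]
Accessibility: uRu, uRv, vRu, vRv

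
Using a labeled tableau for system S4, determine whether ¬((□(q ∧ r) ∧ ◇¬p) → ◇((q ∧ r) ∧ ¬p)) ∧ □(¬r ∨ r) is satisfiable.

Unsatisfiable

1. ¬((□(q ∧ r) ∧ ◇¬p) → ◇((q ∧ r) ∧ ¬p)) ∧ □(¬r ∨ r), w0
2. ¬((□(q ∧ r) ∧ ◇¬p) → ◇((q ∧ r) ∧ ¬p)), w0
3. □(¬r ∨ r), w0
4. □(q ∧ r) ∧ ◇¬p, w0
5. ¬◇((q ∧ r) ∧ ¬p), w0
6. □(q ∧ r), w0
7. ◇¬p, w0
8. ¬r ∨ r, w0
9. ¬((q ∧ r) ∧ ¬p), w0
10. q ∧ r, w0
11. q, w0
12. r, w0
13. p, w0
14. ¬p, w1
15. ¬r ∨ r, w1
16. ¬((q ∧ r) ∧ ¬p), w1
17. q ∧ r, w1
18. q, w1
19. r, w1
20. ¬(q ∧ r), w1
21. ¬r, w1
Accessibility: w0Rw0, w0Rw1, w1Rw1
Branch closes: r and ¬r both at w1.
Every branch closes; the branch above is one of them.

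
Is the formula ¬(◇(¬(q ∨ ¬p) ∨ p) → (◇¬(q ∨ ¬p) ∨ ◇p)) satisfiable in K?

1. ¬(◇(¬(q ∨ ¬p) ∨ p) → (◇¬(q ∨ ¬p) ∨ ◇p)), u
2. ◇(¬(q ∨ ¬p) ∨ p), u   [¬→-rule on 1]
3. ¬(◇¬(q ∨ ¬p) ∨ ◇p), u   [¬→-rule on 1]
4. ¬◇¬(q ∨ ¬p), u   [¬∨-rule on 3]
5. ¬◇p, u   [¬∨-rule on 3]
6. ¬(q ∨ ¬p) ∨ p, v   [◇-rule on 2: fresh world v, uRv]
7. q ∨ ¬p, v   [¬◇-rule on 4 via uRv]
8. ¬p, v   [¬◇-rule on 5 via uRv]
9. ¬(q ∨ ¬p), v   [∨-rule on 6 (branches; this branch)]
10. ¬q, v   [¬∨-rule on 9]
11. p, v   [¬∨-rule on 9]
Accessibility: uRv
Branch closes: p and ¬p both at v.
All branches of the tableau close; one closing branch shown above.

No, unsatisfiable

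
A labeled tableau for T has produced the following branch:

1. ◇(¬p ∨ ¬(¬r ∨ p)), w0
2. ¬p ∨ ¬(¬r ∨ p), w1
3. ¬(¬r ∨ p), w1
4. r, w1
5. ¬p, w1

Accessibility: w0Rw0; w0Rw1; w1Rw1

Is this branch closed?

Not closed

No world carries both an atom and its negation.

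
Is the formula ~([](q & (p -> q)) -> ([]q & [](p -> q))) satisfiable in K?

1. ~([](q & (p -> q)) -> ([]q & [](p -> q))), 0
2. [](q & (p -> q)), 0
3. ~([]q & [](p -> q)), 0
4. ~[](p -> q), 0
5. ~(p -> q), 1
6. p, 1
7. ~q, 1
8. q & (p -> q), 1
9. q, 1
10. p -> q, 1
Accessibility: 0R1
Branch closes: q and ~q both at 1.
Every branch closes; the branch above is one of them.

Unsatisfiable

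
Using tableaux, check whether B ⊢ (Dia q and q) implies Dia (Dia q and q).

Valid

Tableau for the negation not ((Dia q and q) implies Dia (Dia q and q)):
1. not ((Dia q and q) implies Dia (Dia q and q)), u
2. Dia q and q, u   [neg-implies-rule on 1]
3. not Dia (Dia q and q), u   [neg-implies-rule on 1]
4. Dia q, u   [and-rule on 2]
5. q, u   [and-rule on 2]
6. not (Dia q and q), u   [neg-Dia-rule on 3 via uRu]
7. not Dia q, u   [neg-and-rule on 6 (branches; this branch)]
8. not q, u   [neg-Dia-rule on 7 via uRu]
Accessibility: uRu
Branch closes: q and not q both at u.
Every branch of the negation's tableau closes; the branch above is one of them.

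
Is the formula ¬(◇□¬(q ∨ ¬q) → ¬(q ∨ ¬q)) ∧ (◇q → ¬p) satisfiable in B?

Unsatisfiable (every branch closes)

1. ¬(◇□¬(q ∨ ¬q) → ¬(q ∨ ¬q)) ∧ (◇q → ¬p), w0
2. ¬(◇□¬(q ∨ ¬q) → ¬(q ∨ ¬q)), w0   [∧-rule on 1]
3. ◇q → ¬p, w0   [∧-rule on 1]
4. ◇□¬(q ∨ ¬q), w0   [¬→-rule on 2]
5. q ∨ ¬q, w0   [¬→-rule on 2]
6. ¬◇q, w0   [→-rule on 3 (branches; this branch)]
7. ¬q, w0   [¬◇-rule on 6 via w0Rw0]
8. □¬(q ∨ ¬q), w1   [◇-rule on 4: fresh world w1, w0Rw1]
9. ¬q, w1   [¬◇-rule on 6 via w0Rw1]
10. ¬(q ∨ ¬q), w0   [□-rule on 8 via w1Rw0]
11. q, w0   [¬∨-rule on 10]
Accessibility: w0Rw0, w0Rw1, w1Rw0, w1Rw1
Branch closes: q and ¬q both at w0.
Every branch closes; the branch above is one of them.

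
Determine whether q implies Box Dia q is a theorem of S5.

Valid

Tableau for the negation not (q implies Box Dia q):
1. not (q implies Box Dia q), u
2. q, u
3. not Box Dia q, u
4. not Dia q, v
5. not q, u
Accessibility: uRu, uRv, vRu, vRv
Branch closes: q and not q both at u.
All branches of the negation close; one closing branch shown above.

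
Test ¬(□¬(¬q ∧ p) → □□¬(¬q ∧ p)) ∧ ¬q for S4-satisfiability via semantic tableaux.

Unsatisfiable (every branch closes)

1. ¬(□¬(¬q ∧ p) → □□¬(¬q ∧ p)) ∧ ¬q, w0
2. ¬(□¬(¬q ∧ p) → □□¬(¬q ∧ p)), w0   [∧-rule on 1]
3. ¬q, w0   [∧-rule on 1]
4. □¬(¬q ∧ p), w0   [¬→-rule on 2]
5. ¬□□¬(¬q ∧ p), w0   [¬→-rule on 2]
6. ¬(¬q ∧ p), w0   [□-rule on 4 via w0Rw0]
7. ¬p, w0   [¬∧-rule on 6 (branches; this branch)]
8. ¬□¬(¬q ∧ p), w1   [¬□-rule on 5: fresh world w1, w0Rw1]
9. ¬(¬q ∧ p), w1   [□-rule on 4 via w0Rw1]
10. ¬p, w1   [¬∧-rule on 9 (branches; this branch)]
11. ¬q ∧ p, w2   [¬□-rule on 8: fresh world w2, w1Rw2]
12. ¬q, w2   [∧-rule on 11]
13. p, w2   [∧-rule on 11]
14. ¬(¬q ∧ p), w2   [□-rule on 4 via w0Rw2]
15. ¬p, w2   [¬∧-rule on 14 (branches; this branch)]
Accessibility: w0Rw0, w0Rw1, w0Rw2, w1Rw1, w1Rw2, w2Rw2
Branch closes: p and ¬p both at w2.
(One branch shown.) All branches close.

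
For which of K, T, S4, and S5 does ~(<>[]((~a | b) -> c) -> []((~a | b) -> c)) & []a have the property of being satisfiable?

S4-tableau for the formula:
1. ~(<>[]((~a | b) -> c) -> []((~a | b) -> c)) & []a, 0
2. ~(<>[]((~a | b) -> c) -> []((~a | b) -> c)), 0   [&-rule on 1]
3. []a, 0   [&-rule on 1]
4. <>[]((~a | b) -> c), 0   [~->-rule on 2]
5. ~[]((~a | b) -> c), 0   [~->-rule on 2]
6. a, 0   [[]-rule on 3 via 0R0]
7. []((~a | b) -> c), 1   [<>-rule on 4: fresh world 1, 0R1]
8. a, 1   [[]-rule on 3 via 0R1]
9. (~a | b) -> c, 1   [[]-rule on 7 via 1R1]
10. c, 1   [->-rule on 9 (branches; this branch)]
11. ~((~a | b) -> c), 2   [~[]-rule on 5: fresh world 2, 0R2]
12. ~a | b, 2   [~->-rule on 11]
13. ~c, 2   [~->-rule on 11]
14. a, 2   [[]-rule on 3 via 0R2]
15. b, 2   [|-rule on 12 (branches; this branch)]
Accessibility: 0R0, 0R1, 0R2, 1R1, 2R2
Complete open branch: satisfiable in S4, hence also in K, T (this S4-model is also a K-model and a T-model).
S5-tableau for the formula:
1. ~(<>[]((~a | b) -> c) -> []((~a | b) -> c)) & []a, 0
2. ~(<>[]((~a | b) -> c) -> []((~a | b) -> c)), 0   [&-rule on 1]
3. []a, 0   [&-rule on 1]
4. <>[]((~a | b) -> c), 0   [~->-rule on 2]
5. ~[]((~a | b) -> c), 0   [~->-rule on 2]
6. a, 0   [[]-rule on 3 via 0R0]
7. []((~a | b) -> c), 1   [<>-rule on 4: fresh world 1, 0R1]
8. a, 1   [[]-rule on 3 via 0R1]
9. (~a | b) -> c, 0   [[]-rule on 7 via 1R0]
10. (~a | b) -> c, 1   [[]-rule on 7 via 1R1]
11. ~(~a | b), 0   [->-rule on 9 (branches; this branch)]
12. ~b, 0   [~|-rule on 11]
13. ~(~a | b), 1   [->-rule on 10 (branches; this branch)]
14. ~b, 1   [~|-rule on 13]
15. ~((~a | b) -> c), 2   [~[]-rule on 5: fresh world 2, 0R2]
16. ~a | b, 2   [~->-rule on 15]
17. ~c, 2   [~->-rule on 15]
18. a, 2   [[]-rule on 3 via 0R2]
19. (~a | b) -> c, 2   [[]-rule on 7 via 1R2]
20. b, 2   [|-rule on 16 (branches; this branch)]
21. ~(~a | b), 2   [->-rule on 19 (branches; this branch)]
22. ~b, 2   [~|-rule on 21]
Accessibility: 0R0, 0R1, 0R2, 1R0, 1R1, 1R2, 2R0, 2R1, 2R2
Branch closes: b and ~b both at 2.
Every branch closes (one shown): unsatisfiable in S5.

K, T, S4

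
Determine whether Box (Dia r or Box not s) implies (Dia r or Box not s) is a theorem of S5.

Valid in S5

Tableau for the negation not (Box (Dia r or Box not s) implies (Dia r or Box not s)):
1. not (Box (Dia r or Box not s) implies (Dia r or Box not s)), 0
2. Box (Dia r or Box not s), 0
3. not (Dia r or Box not s), 0
4. not Dia r, 0
5. not Box not s, 0
6. Dia r or Box not s, 0
7. not r, 0
8. Dia r, 0
9. s, 1
10. Dia r or Box not s, 1
11. not r, 1
12. Dia r, 1
13. r, 2
14. Dia r or Box not s, 2
15. not r, 2
Accessibility: 0R0, 0R1, 0R2, 1R0, 1R1, 1R2, 2R0, 2R1, 2R2
Branch closes: r and not r both at 2.
Every branch of the negation's tableau closes; the branch above is one of them.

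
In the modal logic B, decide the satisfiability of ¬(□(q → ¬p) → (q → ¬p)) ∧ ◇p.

Unsatisfiable (every branch closes)

1. ¬(□(q → ¬p) → (q → ¬p)) ∧ ◇p, w0
2. ¬(□(q → ¬p) → (q → ¬p)), w0
3. ◇p, w0
4. □(q → ¬p), w0
5. ¬(q → ¬p), w0
6. q, w0
7. p, w0
8. q → ¬p, w0
9. ¬p, w0
Accessibility: w0Rw0
Branch closes: p and ¬p both at w0.
(One branch shown.) All branches close.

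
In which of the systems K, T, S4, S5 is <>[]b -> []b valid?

S5-tableau for the negation ~(<>[]b -> []b):
1. ~(<>[]b -> []b), 0
2. <>[]b, 0   [~->-rule on 1]
3. ~[]b, 0   [~->-rule on 1]
4. []b, 1   [<>-rule on 2: fresh world 1, 0R1]
5. b, 0   [[]-rule on 4 via 1R0]
6. b, 1   [[]-rule on 4 via 1R1]
7. ~b, 2   [~[]-rule on 3: fresh world 2, 0R2]
8. b, 2   [[]-rule on 4 via 1R2]
Accessibility: 0R0, 0R1, 0R2, 1R0, 1R1, 1R2, 2R0, 2R1, 2R2
Branch closes: b and ~b both at 2.
Every branch closes (one shown): valid in S5.
S4-tableau for the negation ~(<>[]b -> []b):
1. ~(<>[]b -> []b), 0
2. <>[]b, 0   [~->-rule on 1]
3. ~[]b, 0   [~->-rule on 1]
4. []b, 1   [<>-rule on 2: fresh world 1, 0R1]
5. b, 1   [[]-rule on 4 via 1R1]
6. ~b, 2   [~[]-rule on 3: fresh world 2, 0R2]
Accessibility: 0R0, 0R1, 0R2, 1R1, 2R2
Complete open branch: countermodel on an S4-frame, so not valid in S4, nor in K, T (the same frame is also a K-frame and a T-frame).

S5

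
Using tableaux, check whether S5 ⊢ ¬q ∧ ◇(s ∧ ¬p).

Tableau for the negation ¬(¬q ∧ ◇(s ∧ ¬p)):
1. ¬(¬q ∧ ◇(s ∧ ¬p)), w0
2. ¬◇(s ∧ ¬p), w0
3. ¬(s ∧ ¬p), w0
4. p, w0
Accessibility: w0Rw0
The negation has an open branch (countermodel exists).

Not valid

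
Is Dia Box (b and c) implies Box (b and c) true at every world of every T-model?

No, not valid

Tableau for the negation not (Dia Box (b and c) implies Box (b and c)):
1. not (Dia Box (b and c) implies Box (b and c)), u
2. Dia Box (b and c), u
3. not Box (b and c), u
4. Box (b and c), v
5. b and c, v
6. b, v
7. c, v
8. not (b and c), w
9. not c, w
Accessibility: uRu, uRv, uRw, vRv, wRw
The negation has an open branch (countermodel exists).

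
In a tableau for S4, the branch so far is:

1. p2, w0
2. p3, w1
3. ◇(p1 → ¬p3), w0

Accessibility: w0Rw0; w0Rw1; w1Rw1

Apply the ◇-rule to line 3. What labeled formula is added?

a fresh world w2 with w0Rw2, and p1 → ¬p3 at w2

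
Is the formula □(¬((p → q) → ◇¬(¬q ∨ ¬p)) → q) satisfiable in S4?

Satisfiable

1. □(¬((p → q) → ◇¬(¬q ∨ ¬p)) → q), 0
2. ¬((p → q) → ◇¬(¬q ∨ ¬p)) → q, 0
3. q, 0
Accessibility: 0R0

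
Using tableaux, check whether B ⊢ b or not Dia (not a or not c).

Tableau for the negation not (b or not Dia (not a or not c)):
1. not (b or not Dia (not a or not c)), u
2. not b, u
3. Dia (not a or not c), u
4. not a or not c, v
5. not c, v
Accessibility: uRu, uRv, vRu, vRv
The negation has an open branch (countermodel exists).

No, not valid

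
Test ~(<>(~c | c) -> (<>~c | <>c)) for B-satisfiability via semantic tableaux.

1. ~(<>(~c | c) -> (<>~c | <>c)), u
2. <>(~c | c), u
3. ~(<>~c | <>c), u
4. ~<>~c, u
5. ~<>c, u
6. c, u
7. ~c, u
Accessibility: uRu
Branch closes: c and ~c both at u.
Every branch closes; the branch above is one of them.

Unsatisfiable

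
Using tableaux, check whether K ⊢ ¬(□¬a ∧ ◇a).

Tableau for the negation □¬a ∧ ◇a:
1. □¬a ∧ ◇a, w0
2. □¬a, w0   [∧-rule on 1]
3. ◇a, w0   [∧-rule on 1]
4. a, w1   [◇-rule on 3: fresh world w1, w0Rw1]
5. ¬a, w1   [□-rule on 2 via w0Rw1]
Accessibility: w0Rw1
Branch closes: a and ¬a both at w1.
All branches of the negation close; one closing branch shown above.

Valid in K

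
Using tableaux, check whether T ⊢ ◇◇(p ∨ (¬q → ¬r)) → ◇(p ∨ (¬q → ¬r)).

Tableau for the negation ¬(◇◇(p ∨ (¬q → ¬r)) → ◇(p ∨ (¬q → ¬r))):
1. ¬(◇◇(p ∨ (¬q → ¬r)) → ◇(p ∨ (¬q → ¬r))), w0
2. ◇◇(p ∨ (¬q → ¬r)), w0
3. ¬◇(p ∨ (¬q → ¬r)), w0
4. ¬(p ∨ (¬q → ¬r)), w0
5. ¬p, w0
6. ¬(¬q → ¬r), w0
7. ¬q, w0
8. r, w0
9. ◇(p ∨ (¬q → ¬r)), w1
10. ¬(p ∨ (¬q → ¬r)), w1
11. ¬p, w1
12. ¬(¬q → ¬r), w1
13. ¬q, w1
14. r, w1
15. p ∨ (¬q → ¬r), w2
16. ¬q → ¬r, w2
17. ¬r, w2
Accessibility: w0Rw0, w0Rw1, w1Rw1, w1Rw2, w2Rw2
The negation has an open branch (countermodel exists).

Not valid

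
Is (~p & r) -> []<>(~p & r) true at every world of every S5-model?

Tableau for the negation ~((~p & r) -> []<>(~p & r)):
1. ~((~p & r) -> []<>(~p & r)), w0
2. ~p & r, w0   [~->-rule on 1]
3. ~[]<>(~p & r), w0   [~->-rule on 1]
4. ~p, w0   [&-rule on 2]
5. r, w0   [&-rule on 2]
6. ~<>(~p & r), w1   [~[]-rule on 3: fresh world w1, w0Rw1]
7. ~(~p & r), w0   [~<>-rule on 6 via w1Rw0]
8. ~(~p & r), w1   [~<>-rule on 6 via w1Rw1]
9. ~r, w0   [~&-rule on 7 (branches; this branch)]
Accessibility: w0Rw0, w0Rw1, w1Rw0, w1Rw1
Branch closes: r and ~r both at w0.
All branches of the negation close; one closing branch shown above.

Valid in S5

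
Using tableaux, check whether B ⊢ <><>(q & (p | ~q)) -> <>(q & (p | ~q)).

Tableau for the negation ~(<><>(q & (p | ~q)) -> <>(q & (p | ~q))):
1. ~(<><>(q & (p | ~q)) -> <>(q & (p | ~q))), 0
2. <><>(q & (p | ~q)), 0
3. ~<>(q & (p | ~q)), 0
4. ~(q & (p | ~q)), 0
5. ~(p | ~q), 0
6. ~p, 0
7. q, 0
8. <>(q & (p | ~q)), 1
9. ~(q & (p | ~q)), 1
10. ~(p | ~q), 1
11. ~p, 1
12. q, 1
13. q & (p | ~q), 2
14. q, 2
15. p | ~q, 2
16. p, 2
Accessibility: 0R0, 0R1, 1R0, 1R1, 1R2, 2R1, 2R2
The negation has an open branch (countermodel exists).

No, not valid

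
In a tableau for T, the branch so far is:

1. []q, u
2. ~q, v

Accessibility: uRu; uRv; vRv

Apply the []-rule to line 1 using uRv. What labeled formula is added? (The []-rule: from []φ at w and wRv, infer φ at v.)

q, v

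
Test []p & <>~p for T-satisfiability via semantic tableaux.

1. []p & <>~p, 0
2. []p, 0   [&-rule on 1]
3. <>~p, 0   [&-rule on 1]
4. p, 0   [[]-rule on 2 via 0R0]
5. ~p, 1   [<>-rule on 3: fresh world 1, 0R1]
6. p, 1   [[]-rule on 2 via 0R1]
Accessibility: 0R0, 0R1, 1R1
Branch closes: p and ~p both at 1.
Every branch closes; the branch above is one of them.

Unsatisfiable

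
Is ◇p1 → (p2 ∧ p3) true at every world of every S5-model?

No, not valid

Tableau for the negation ¬(◇p1 → (p2 ∧ p3)):
1. ¬(◇p1 → (p2 ∧ p3)), u
2. ◇p1, u
3. ¬(p2 ∧ p3), u
4. ¬p3, u
5. p1, v
Accessibility: uRu, uRv, vRu, vRv
The negation has an open branch (countermodel exists).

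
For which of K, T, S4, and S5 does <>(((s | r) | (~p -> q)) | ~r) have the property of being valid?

T-tableau for the negation ~<>(((s | r) | (~p -> q)) | ~r):
1. ~<>(((s | r) | (~p -> q)) | ~r), 0
2. ~(((s | r) | (~p -> q)) | ~r), 0   [~<>-rule on 1 via 0R0]
3. ~((s | r) | (~p -> q)), 0   [~|-rule on 2]
4. r, 0   [~|-rule on 2]
5. ~(s | r), 0   [~|-rule on 3]
6. ~(~p -> q), 0   [~|-rule on 3]
7. ~s, 0   [~|-rule on 5]
8. ~r, 0   [~|-rule on 5]
Accessibility: 0R0
Branch closes: r and ~r both at 0.
Every branch closes (one shown): valid in T, hence also in S4, S5 (every theorem of T is a theorem of S4 and S5).
K-tableau for the negation ~<>(((s | r) | (~p -> q)) | ~r):
1. ~<>(((s | r) | (~p -> q)) | ~r), 0
Complete open branch: countermodel on a K-frame, so not valid in K.

T, S4, S5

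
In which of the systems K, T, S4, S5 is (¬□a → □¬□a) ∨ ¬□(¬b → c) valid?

S5

S5-tableau for the negation ¬((¬□a → □¬□a) ∨ ¬□(¬b → c)):
1. ¬((¬□a → □¬□a) ∨ ¬□(¬b → c)), 0
2. ¬(¬□a → □¬□a), 0
3. □(¬b → c), 0
4. ¬□a, 0
5. ¬□¬□a, 0
6. ¬b → c, 0
7. c, 0
8. ¬a, 1
9. ¬b → c, 1
10. c, 1
11. □a, 2
12. ¬b → c, 2
13. a, 0
14. a, 1
Accessibility: 0R0, 0R1, 0R2, 1R0, 1R1, 1R2, 2R0, 2R1, 2R2
Branch closes: a and ¬a both at 1.
Every branch closes (one shown): valid in S5.
S4-tableau for the negation ¬((¬□a → □¬□a) ∨ ¬□(¬b → c)):
1. ¬((¬□a → □¬□a) ∨ ¬□(¬b → c)), 0
2. ¬(¬□a → □¬□a), 0
3. □(¬b → c), 0
4. ¬□a, 0
5. ¬□¬□a, 0
6. ¬b → c, 0
7. c, 0
8. ¬a, 1
9. ¬b → c, 1
10. c, 1
11. □a, 2
12. ¬b → c, 2
13. a, 2
14. c, 2
Accessibility: 0R0, 0R1, 0R2, 1R1, 2R2
Complete open branch: countermodel on an S4-frame, so not valid in S4, nor in K, T (the same frame is also a K-frame and a T-frame).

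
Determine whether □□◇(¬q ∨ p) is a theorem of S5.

Tableau for the negation ¬□□◇(¬q ∨ p):
1. ¬□□◇(¬q ∨ p), w0
2. ¬□◇(¬q ∨ p), w1   [¬□-rule on 1: fresh world w1, w0Rw1]
3. ¬◇(¬q ∨ p), w2   [¬□-rule on 2: fresh world w2, w1Rw2]
4. ¬(¬q ∨ p), w0   [¬◇-rule on 3 via w2Rw0]
5. q, w0   [¬∨-rule on 4]
6. ¬p, w0   [¬∨-rule on 4]
7. ¬(¬q ∨ p), w1   [¬◇-rule on 3 via w2Rw1]
8. q, w1   [¬∨-rule on 7]
9. ¬p, w1   [¬∨-rule on 7]
10. ¬(¬q ∨ p), w2   [¬◇-rule on 3 via w2Rw2]
11. q, w2   [¬∨-rule on 10]
12. ¬p, w2   [¬∨-rule on 10]
Accessibility: w0Rw0, w0Rw1, w0Rw2, w1Rw0, w1Rw1, w1Rw2, w2Rw0, w2Rw1, w2Rw2
The negation has an open branch (countermodel exists).

No, not valid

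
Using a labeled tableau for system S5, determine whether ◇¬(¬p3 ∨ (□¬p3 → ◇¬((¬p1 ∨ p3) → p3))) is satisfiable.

No, unsatisfiable

1. ◇¬(¬p3 ∨ (□¬p3 → ◇¬((¬p1 ∨ p3) → p3))), 0
2. ¬(¬p3 ∨ (□¬p3 → ◇¬((¬p1 ∨ p3) → p3))), 1   [◇-rule on 1: fresh world 1, 0R1]
3. p3, 1   [¬∨-rule on 2]
4. ¬(□¬p3 → ◇¬((¬p1 ∨ p3) → p3)), 1   [¬∨-rule on 2]
5. □¬p3, 1   [¬→-rule on 4]
6. ¬◇¬((¬p1 ∨ p3) → p3), 1   [¬→-rule on 4]
7. ¬p3, 0   [□-rule on 5 via 1R0]
8. ¬p3, 1   [□-rule on 5 via 1R1]
Accessibility: 0R0, 0R1, 1R0, 1R1
Branch closes: p3 and ¬p3 both at 1.
Every branch closes; the branch above is one of them.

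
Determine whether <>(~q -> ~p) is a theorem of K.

Tableau for the negation ~<>(~q -> ~p):
1. ~<>(~q -> ~p), u
The negation has an open branch (countermodel exists).

Invalid (countermodel exists)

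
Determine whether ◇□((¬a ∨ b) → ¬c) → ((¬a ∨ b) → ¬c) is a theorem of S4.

Tableau for the negation ¬(◇□((¬a ∨ b) → ¬c) → ((¬a ∨ b) → ¬c)):
1. ¬(◇□((¬a ∨ b) → ¬c) → ((¬a ∨ b) → ¬c)), u
2. ◇□((¬a ∨ b) → ¬c), u
3. ¬((¬a ∨ b) → ¬c), u
4. ¬a ∨ b, u
5. c, u
6. b, u
7. □((¬a ∨ b) → ¬c), v
8. (¬a ∨ b) → ¬c, v
9. ¬c, v
Accessibility: uRu, uRv, vRv
The negation has an open branch (countermodel exists).

Invalid (countermodel exists)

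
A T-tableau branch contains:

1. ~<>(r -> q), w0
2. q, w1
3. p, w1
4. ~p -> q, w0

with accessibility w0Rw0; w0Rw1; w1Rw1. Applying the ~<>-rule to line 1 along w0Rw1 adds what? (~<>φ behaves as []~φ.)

~<>φ behaves as []~φ: propagate the negated body to each accessible world.

~(r -> q), w1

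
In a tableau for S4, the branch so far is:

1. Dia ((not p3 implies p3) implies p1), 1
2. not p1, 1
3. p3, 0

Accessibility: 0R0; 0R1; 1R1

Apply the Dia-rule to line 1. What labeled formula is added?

a fresh world 2 with 1R2, and (not p3 implies p3) implies p1 at 2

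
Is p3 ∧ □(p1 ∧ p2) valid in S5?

Tableau for the negation ¬(p3 ∧ □(p1 ∧ p2)):
1. ¬(p3 ∧ □(p1 ∧ p2)), u
2. ¬□(p1 ∧ p2), u
3. ¬(p1 ∧ p2), v
4. ¬p2, v
Accessibility: uRu, uRv, vRu, vRv
The negation has an open branch (countermodel exists).

Not valid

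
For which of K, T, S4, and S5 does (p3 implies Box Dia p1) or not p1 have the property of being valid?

S5

S4-tableau for the negation not ((p3 implies Box Dia p1) or not p1):
1. not ((p3 implies Box Dia p1) or not p1), u
2. not (p3 implies Box Dia p1), u   [neg-or-rule on 1]
3. p1, u   [neg-or-rule on 1]
4. p3, u   [neg-implies-rule on 2]
5. not Box Dia p1, u   [neg-implies-rule on 2]
6. not Dia p1, v   [neg-Box-rule on 5: fresh world v, uRv]
7. not p1, v   [neg-Dia-rule on 6 via vRv]
Accessibility: uRu, uRv, vRv
Complete open branch: countermodel on an S4-frame, so not valid in S4, nor in K, T (the same frame is also a K-frame and a T-frame).
S5-tableau for the negation not ((p3 implies Box Dia p1) or not p1):
1. not ((p3 implies Box Dia p1) or not p1), u
2. not (p3 implies Box Dia p1), u   [neg-or-rule on 1]
3. p1, u   [neg-or-rule on 1]
4. p3, u   [neg-implies-rule on 2]
5. not Box Dia p1, u   [neg-implies-rule on 2]
6. not Dia p1, v   [neg-Box-rule on 5: fresh world v, uRv]
7. not p1, u   [neg-Dia-rule on 6 via vRu]
Accessibility: uRu, uRv, vRu, vRv
Branch closes: p1 and not p1 both at u.
Every branch closes (one shown): valid in S5.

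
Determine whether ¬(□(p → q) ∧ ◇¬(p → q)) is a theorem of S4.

Valid

Tableau for the negation □(p → q) ∧ ◇¬(p → q):
1. □(p → q) ∧ ◇¬(p → q), 0
2. □(p → q), 0   [∧-rule on 1]
3. ◇¬(p → q), 0   [∧-rule on 1]
4. p → q, 0   [□-rule on 2 via 0R0]
5. q, 0   [→-rule on 4 (branches; this branch)]
6. ¬(p → q), 1   [◇-rule on 3: fresh world 1, 0R1]
7. p, 1   [¬→-rule on 6]
8. ¬q, 1   [¬→-rule on 6]
9. p → q, 1   [□-rule on 2 via 0R1]
10. q, 1   [→-rule on 9 (branches; this branch)]
Accessibility: 0R0, 0R1, 1R1
Branch closes: q and ¬q both at 1.
Every branch of the negation's tableau closes; the branch above is one of them.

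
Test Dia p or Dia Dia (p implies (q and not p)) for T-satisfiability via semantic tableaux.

1. Dia p or Dia Dia (p implies (q and not p)), w0
2. Dia Dia (p implies (q and not p)), w0   [or-rule on 1 (branches; this branch)]
3. Dia (p implies (q and not p)), w1   [Dia-rule on 2: fresh world w1, w0Rw1]
4. p implies (q and not p), w2   [Dia-rule on 3: fresh world w2, w1Rw2]
5. q and not p, w2   [implies-rule on 4 (branches; this branch)]
6. q, w2   [and-rule on 5]
7. not p, w2   [and-rule on 5]
Accessibility: w0Rw0, w0Rw1, w1Rw1, w1Rw2, w2Rw2

Yes, satisfiable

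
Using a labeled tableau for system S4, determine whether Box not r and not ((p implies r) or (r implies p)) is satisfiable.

No, unsatisfiable

1. Box not r and not ((p implies r) or (r implies p)), u
2. Box not r, u   [and-rule on 1]
3. not ((p implies r) or (r implies p)), u   [and-rule on 1]
4. not (p implies r), u   [neg-or-rule on 3]
5. not (r implies p), u   [neg-or-rule on 3]
6. p, u   [neg-implies-rule on 4]
7. not r, u   [neg-implies-rule on 4]
8. r, u   [neg-implies-rule on 5]
9. not p, u   [neg-implies-rule on 5]
Accessibility: uRu
Branch closes: r and not r both at u.
Every branch closes; the branch above is one of them.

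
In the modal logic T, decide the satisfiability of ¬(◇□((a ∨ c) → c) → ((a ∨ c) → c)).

Yes, satisfiable

1. ¬(◇□((a ∨ c) → c) → ((a ∨ c) → c)), 0
2. ◇□((a ∨ c) → c), 0
3. ¬((a ∨ c) → c), 0
4. a ∨ c, 0
5. ¬c, 0
6. a, 0
7. □((a ∨ c) → c), 1
8. (a ∨ c) → c, 1
9. c, 1
Accessibility: 0R0, 0R1, 1R1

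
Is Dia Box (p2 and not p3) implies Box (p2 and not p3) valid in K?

Not valid

Tableau for the negation not (Dia Box (p2 and not p3) implies Box (p2 and not p3)):
1. not (Dia Box (p2 and not p3) implies Box (p2 and not p3)), u
2. Dia Box (p2 and not p3), u
3. not Box (p2 and not p3), u
4. Box (p2 and not p3), v
5. not (p2 and not p3), w
6. p3, w
Accessibility: uRv, uRw
The negation has an open branch (countermodel exists).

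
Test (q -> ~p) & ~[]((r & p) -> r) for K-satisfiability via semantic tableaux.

1. (q -> ~p) & ~[]((r & p) -> r), 0
2. q -> ~p, 0
3. ~[]((r & p) -> r), 0
4. ~p, 0
5. ~((r & p) -> r), 1
6. r & p, 1
7. ~r, 1
8. r, 1
9. p, 1
Accessibility: 0R1
Branch closes: r and ~r both at 1.
Every branch closes; the branch above is one of them.

Unsatisfiable (every branch closes)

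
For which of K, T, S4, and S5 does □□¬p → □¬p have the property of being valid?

K-tableau for the negation ¬(□□¬p → □¬p):
1. ¬(□□¬p → □¬p), u
2. □□¬p, u
3. ¬□¬p, u
4. p, v
5. □¬p, v
Accessibility: uRv
Complete open branch: countermodel on a K-frame, so not valid in K.
T-tableau for the negation ¬(□□¬p → □¬p):
1. ¬(□□¬p → □¬p), u
2. □□¬p, u
3. ¬□¬p, u
4. □¬p, u
5. ¬p, u
6. p, v
7. □¬p, v
8. ¬p, v
Accessibility: uRu, uRv, vRv
Branch closes: p and ¬p both at v.
Every branch closes (one shown): valid in T, hence also in S4, S5 (every theorem of T is a theorem of S4 and S5).

T, S4, S5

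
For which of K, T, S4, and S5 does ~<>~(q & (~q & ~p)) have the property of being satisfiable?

K-tableau for the formula:
1. ~<>~(q & (~q & ~p)), w0
Complete open branch: satisfiable in K.
T-tableau for the formula:
1. ~<>~(q & (~q & ~p)), w0
2. q & (~q & ~p), w0
3. q, w0
4. ~q & ~p, w0
5. ~q, w0
6. ~p, w0
Accessibility: w0Rw0
Branch closes: q and ~q both at w0.
Every branch closes (one shown): unsatisfiable in T, hence also in S4, S5 (every S4/S5-frame is a T-frame).

K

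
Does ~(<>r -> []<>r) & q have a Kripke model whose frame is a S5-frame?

1. ~(<>r -> []<>r) & q, u
2. ~(<>r -> []<>r), u   [&-rule on 1]
3. q, u   [&-rule on 1]
4. <>r, u   [~->-rule on 2]
5. ~[]<>r, u   [~->-rule on 2]
6. r, v   [<>-rule on 4: fresh world v, uRv]
7. ~<>r, w   [~[]-rule on 5: fresh world w, uRw]
8. ~r, u   [~<>-rule on 7 via wRu]
9. ~r, v   [~<>-rule on 7 via wRv]
Accessibility: uRu, uRv, uRw, vRu, vRv, vRw, wRu, wRv, wRw
Branch closes: r and ~r both at v.
(One branch shown.) All branches close.

Unsatisfiable (every branch closes)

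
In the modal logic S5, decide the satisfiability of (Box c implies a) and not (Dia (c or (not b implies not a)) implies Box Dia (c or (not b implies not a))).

1. (Box c implies a) and not (Dia (c or (not b implies not a)) implies Box Dia (c or (not b implies not a))), w0
2. Box c implies a, w0
3. not (Dia (c or (not b implies not a)) implies Box Dia (c or (not b implies not a))), w0
4. Dia (c or (not b implies not a)), w0
5. not Box Dia (c or (not b implies not a)), w0
6. a, w0
7. c or (not b implies not a), w1
8. not b implies not a, w1
9. not a, w1
10. not Dia (c or (not b implies not a)), w2
11. not (c or (not b implies not a)), w0
12. not c, w0
13. not (not b implies not a), w0
14. not b, w0
15. not (c or (not b implies not a)), w1
16. not c, w1
17. not (not b implies not a), w1
18. not b, w1
19. a, w1
Accessibility: w0Rw0, w0Rw1, w0Rw2, w1Rw0, w1Rw1, w1Rw2, w2Rw0, w2Rw1, w2Rw2
Branch closes: a and not a both at w1.
Every branch closes; the branch above is one of them.

Unsatisfiable (every branch closes)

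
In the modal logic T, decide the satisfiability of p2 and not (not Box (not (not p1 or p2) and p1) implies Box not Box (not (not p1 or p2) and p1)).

1. p2 and not (not Box (not (not p1 or p2) and p1) implies Box not Box (not (not p1 or p2) and p1)), u
2. p2, u   [and-rule on 1]
3. not (not Box (not (not p1 or p2) and p1) implies Box not Box (not (not p1 or p2) and p1)), u   [and-rule on 1]
4. not Box (not (not p1 or p2) and p1), u   [neg-implies-rule on 3]
5. not Box not Box (not (not p1 or p2) and p1), u   [neg-implies-rule on 3]
6. not (not (not p1 or p2) and p1), v   [neg-Box-rule on 4: fresh world v, uRv]
7. not p1, v   [neg-and-rule on 6 (branches; this branch)]
8. Box (not (not p1 or p2) and p1), w   [neg-Box-rule on 5: fresh world w, uRw]
9. not (not p1 or p2) and p1, w   [Box-rule on 8 via wRw]
10. not (not p1 or p2), w   [and-rule on 9]
11. p1, w   [and-rule on 9]
12. not p2, w   [neg-or-rule on 10]
Accessibility: uRu, uRv, uRw, vRv, wRw

Yes, satisfiable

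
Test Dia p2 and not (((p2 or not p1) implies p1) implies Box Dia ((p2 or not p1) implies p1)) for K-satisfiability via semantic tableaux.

Satisfiable

1. Dia p2 and not (((p2 or not p1) implies p1) implies Box Dia ((p2 or not p1) implies p1)), u
2. Dia p2, u
3. not (((p2 or not p1) implies p1) implies Box Dia ((p2 or not p1) implies p1)), u
4. (p2 or not p1) implies p1, u
5. not Box Dia ((p2 or not p1) implies p1), u
6. p1, u
7. p2, v
8. not Dia ((p2 or not p1) implies p1), w
Accessibility: uRv, uRw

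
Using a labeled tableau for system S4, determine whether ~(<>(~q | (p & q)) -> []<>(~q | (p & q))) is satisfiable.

Satisfiable

1. ~(<>(~q | (p & q)) -> []<>(~q | (p & q))), 0
2. <>(~q | (p & q)), 0
3. ~[]<>(~q | (p & q)), 0
4. ~q | (p & q), 1
5. p & q, 1
6. p, 1
7. q, 1
8. ~<>(~q | (p & q)), 2
9. ~(~q | (p & q)), 2
10. q, 2
11. ~(p & q), 2
12. ~p, 2
Accessibility: 0R0, 0R1, 0R2, 1R1, 2R2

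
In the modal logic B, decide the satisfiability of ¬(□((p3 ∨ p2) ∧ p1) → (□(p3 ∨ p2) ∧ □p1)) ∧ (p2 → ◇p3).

No, unsatisfiable

1. ¬(□((p3 ∨ p2) ∧ p1) → (□(p3 ∨ p2) ∧ □p1)) ∧ (p2 → ◇p3), w0
2. ¬(□((p3 ∨ p2) ∧ p1) → (□(p3 ∨ p2) ∧ □p1)), w0
3. p2 → ◇p3, w0
4. □((p3 ∨ p2) ∧ p1), w0
5. ¬(□(p3 ∨ p2) ∧ □p1), w0
6. (p3 ∨ p2) ∧ p1, w0
7. p3 ∨ p2, w0
8. p1, w0
9. ◇p3, w0
10. ¬□(p3 ∨ p2), w0
11. p2, w0
12. p3, w1
13. (p3 ∨ p2) ∧ p1, w1
14. p3 ∨ p2, w1
15. p1, w1
16. p2, w1
17. ¬(p3 ∨ p2), w2
18. ¬p3, w2
19. ¬p2, w2
20. (p3 ∨ p2) ∧ p1, w2
21. p3 ∨ p2, w2
22. p1, w2
23. p2, w2
Accessibility: w0Rw0, w0Rw1, w0Rw2, w1Rw0, w1Rw1, w2Rw0, w2Rw2
Branch closes: p2 and ¬p2 both at w2.
Every branch closes; the branch above is one of them.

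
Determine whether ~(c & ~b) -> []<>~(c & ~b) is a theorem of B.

Valid

Tableau for the negation ~(~(c & ~b) -> []<>~(c & ~b)):
1. ~(~(c & ~b) -> []<>~(c & ~b)), u
2. ~(c & ~b), u   [~->-rule on 1]
3. ~[]<>~(c & ~b), u   [~->-rule on 1]
4. b, u   [~&-rule on 2 (branches; this branch)]
5. ~<>~(c & ~b), v   [~[]-rule on 3: fresh world v, uRv]
6. c & ~b, u   [~<>-rule on 5 via vRu]
7. c, u   [&-rule on 6]
8. ~b, u   [&-rule on 6]
Accessibility: uRu, uRv, vRu, vRv
Branch closes: b and ~b both at u.
Every branch of the negation's tableau closes; the branch above is one of them.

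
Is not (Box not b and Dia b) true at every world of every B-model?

Yes, valid

Tableau for the negation Box not b and Dia b:
1. Box not b and Dia b, w0
2. Box not b, w0   [and-rule on 1]
3. Dia b, w0   [and-rule on 1]
4. not b, w0   [Box-rule on 2 via w0Rw0]
5. b, w1   [Dia-rule on 3: fresh world w1, w0Rw1]
6. not b, w1   [Box-rule on 2 via w0Rw1]
Accessibility: w0Rw0, w0Rw1, w1Rw0, w1Rw1
Branch closes: b and not b both at w1.
All branches of the negation close; one closing branch shown above.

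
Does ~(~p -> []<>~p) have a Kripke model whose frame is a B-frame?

Unsatisfiable (every branch closes)

1. ~(~p -> []<>~p), w0
2. ~p, w0
3. ~[]<>~p, w0
4. ~<>~p, w1
5. p, w0
Accessibility: w0Rw0, w0Rw1, w1Rw0, w1Rw1
Branch closes: p and ~p both at w0.
All branches of the tableau close; one closing branch shown above.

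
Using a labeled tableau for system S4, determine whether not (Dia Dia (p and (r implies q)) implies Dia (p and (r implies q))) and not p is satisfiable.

1. not (Dia Dia (p and (r implies q)) implies Dia (p and (r implies q))) and not p, u
2. not (Dia Dia (p and (r implies q)) implies Dia (p and (r implies q))), u
3. not p, u
4. Dia Dia (p and (r implies q)), u
5. not Dia (p and (r implies q)), u
6. not (p and (r implies q)), u
7. not (r implies q), u
8. r, u
9. not q, u
10. Dia (p and (r implies q)), v
11. not (p and (r implies q)), v
12. not (r implies q), v
13. r, v
14. not q, v
15. p and (r implies q), w
16. p, w
17. r implies q, w
18. not (p and (r implies q)), w
19. q, w
20. not (r implies q), w
21. r, w
22. not q, w
Accessibility: uRu, uRv, uRw, vRv, vRw, wRw
Branch closes: q and not q both at w.
(One branch shown.) All branches close.

No, unsatisfiable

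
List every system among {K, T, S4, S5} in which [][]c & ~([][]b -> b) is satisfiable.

K

T-tableau for the formula:
1. [][]c & ~([][]b -> b), 0
2. [][]c, 0   [&-rule on 1]
3. ~([][]b -> b), 0   [&-rule on 1]
4. [][]b, 0   [~->-rule on 3]
5. ~b, 0   [~->-rule on 3]
6. []c, 0   [[]-rule on 2 via 0R0]
7. []b, 0   [[]-rule on 4 via 0R0]
8. c, 0   [[]-rule on 6 via 0R0]
9. b, 0   [[]-rule on 7 via 0R0]
Accessibility: 0R0
Branch closes: b and ~b both at 0.
Every branch closes (one shown): unsatisfiable in T, hence also in S4, S5 (every S4/S5-frame is a T-frame).
K-tableau for the formula:
1. [][]c & ~([][]b -> b), 0
2. [][]c, 0   [&-rule on 1]
3. ~([][]b -> b), 0   [&-rule on 1]
4. [][]b, 0   [~->-rule on 3]
5. ~b, 0   [~->-rule on 3]
Complete open branch: satisfiable in K.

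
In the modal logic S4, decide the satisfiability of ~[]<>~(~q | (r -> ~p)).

Yes, satisfiable

1. ~[]<>~(~q | (r -> ~p)), w0
2. ~<>~(~q | (r -> ~p)), w1   [~[]-rule on 1: fresh world w1, w0Rw1]
3. ~q | (r -> ~p), w1   [~<>-rule on 2 via w1Rw1]
4. r -> ~p, w1   [|-rule on 3 (branches; this branch)]
5. ~p, w1   [->-rule on 4 (branches; this branch)]
Accessibility: w0Rw0, w0Rw1, w1Rw1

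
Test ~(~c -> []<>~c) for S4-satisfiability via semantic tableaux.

1. ~(~c -> []<>~c), u
2. ~c, u
3. ~[]<>~c, u
4. ~<>~c, v
5. c, v
Accessibility: uRu, uRv, vRv

Satisfiable (open branch found)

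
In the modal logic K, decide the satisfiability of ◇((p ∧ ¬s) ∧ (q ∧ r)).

Satisfiable (open branch found)

1. ◇((p ∧ ¬s) ∧ (q ∧ r)), u
2. (p ∧ ¬s) ∧ (q ∧ r), v
3. p ∧ ¬s, v
4. q ∧ r, v
5. p, v
6. ¬s, v
7. q, v
8. r, v
Accessibility: uRv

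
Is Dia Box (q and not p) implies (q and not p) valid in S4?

No, not valid

Tableau for the negation not (Dia Box (q and not p) implies (q and not p)):
1. not (Dia Box (q and not p) implies (q and not p)), u
2. Dia Box (q and not p), u   [neg-implies-rule on 1]
3. not (q and not p), u   [neg-implies-rule on 1]
4. p, u   [neg-and-rule on 3 (branches; this branch)]
5. Box (q and not p), v   [Dia-rule on 2: fresh world v, uRv]
6. q and not p, v   [Box-rule on 5 via vRv]
7. q, v   [and-rule on 6]
8. not p, v   [and-rule on 6]
Accessibility: uRu, uRv, vRv
The negation has an open branch (countermodel exists).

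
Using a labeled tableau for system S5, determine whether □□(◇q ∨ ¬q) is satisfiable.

1. □□(◇q ∨ ¬q), w0
2. □(◇q ∨ ¬q), w0
3. ◇q ∨ ¬q, w0
4. ¬q, w0
Accessibility: w0Rw0

Satisfiable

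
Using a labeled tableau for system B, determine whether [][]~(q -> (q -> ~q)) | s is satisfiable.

1. [][]~(q -> (q -> ~q)) | s, w0
2. s, w0
Accessibility: w0Rw0

Satisfiable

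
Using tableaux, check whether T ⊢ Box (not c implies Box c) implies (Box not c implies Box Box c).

Valid in T

Tableau for the negation not (Box (not c implies Box c) implies (Box not c implies Box Box c)):
1. not (Box (not c implies Box c) implies (Box not c implies Box Box c)), u
2. Box (not c implies Box c), u
3. not (Box not c implies Box Box c), u
4. Box not c, u
5. not Box Box c, u
6. not c implies Box c, u
7. not c, u
8. Box c, u
9. c, u
Accessibility: uRu
Branch closes: c and not c both at u.
Every branch of the negation's tableau closes; the branch above is one of them.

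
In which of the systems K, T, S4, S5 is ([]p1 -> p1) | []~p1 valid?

T, S4, S5

K-tableau for the negation ~(([]p1 -> p1) | []~p1):
1. ~(([]p1 -> p1) | []~p1), u
2. ~([]p1 -> p1), u
3. ~[]~p1, u
4. []p1, u
5. ~p1, u
6. p1, v
Accessibility: uRv
Complete open branch: countermodel on a K-frame, so not valid in K.
T-tableau for the negation ~(([]p1 -> p1) | []~p1):
1. ~(([]p1 -> p1) | []~p1), u
2. ~([]p1 -> p1), u
3. ~[]~p1, u
4. []p1, u
5. ~p1, u
6. p1, u
Accessibility: uRu
Branch closes: p1 and ~p1 both at u.
Every branch closes (one shown): valid in T, hence also in S4, S5 (every theorem of T is a theorem of S4 and S5).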